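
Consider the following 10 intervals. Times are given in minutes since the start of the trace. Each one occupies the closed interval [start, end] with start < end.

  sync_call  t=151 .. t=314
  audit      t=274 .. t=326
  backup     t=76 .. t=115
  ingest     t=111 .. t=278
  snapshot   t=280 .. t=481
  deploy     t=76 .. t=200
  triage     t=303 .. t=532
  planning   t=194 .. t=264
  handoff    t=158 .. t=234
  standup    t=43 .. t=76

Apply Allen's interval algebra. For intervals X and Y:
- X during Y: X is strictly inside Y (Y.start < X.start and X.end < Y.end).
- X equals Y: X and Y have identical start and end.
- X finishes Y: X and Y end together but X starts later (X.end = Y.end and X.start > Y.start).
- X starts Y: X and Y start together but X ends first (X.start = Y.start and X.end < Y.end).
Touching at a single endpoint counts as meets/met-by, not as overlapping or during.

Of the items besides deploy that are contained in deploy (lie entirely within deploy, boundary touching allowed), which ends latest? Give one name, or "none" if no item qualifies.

backup

Target deploy = [t=76, t=200].
audit [t=274, t=326] → after → excluded.
backup [t=76, t=115] → starts → candidate.
handoff [t=158, t=234] → overlapped-by → excluded.
ingest [t=111, t=278] → overlapped-by → excluded.
planning [t=194, t=264] → overlapped-by → excluded.
snapshot [t=280, t=481] → after → excluded.
standup [t=43, t=76] → meets → excluded.
sync_call [t=151, t=314] → overlapped-by → excluded.
triage [t=303, t=532] → after → excluded.
Among candidates, latest end is t=115 → backup.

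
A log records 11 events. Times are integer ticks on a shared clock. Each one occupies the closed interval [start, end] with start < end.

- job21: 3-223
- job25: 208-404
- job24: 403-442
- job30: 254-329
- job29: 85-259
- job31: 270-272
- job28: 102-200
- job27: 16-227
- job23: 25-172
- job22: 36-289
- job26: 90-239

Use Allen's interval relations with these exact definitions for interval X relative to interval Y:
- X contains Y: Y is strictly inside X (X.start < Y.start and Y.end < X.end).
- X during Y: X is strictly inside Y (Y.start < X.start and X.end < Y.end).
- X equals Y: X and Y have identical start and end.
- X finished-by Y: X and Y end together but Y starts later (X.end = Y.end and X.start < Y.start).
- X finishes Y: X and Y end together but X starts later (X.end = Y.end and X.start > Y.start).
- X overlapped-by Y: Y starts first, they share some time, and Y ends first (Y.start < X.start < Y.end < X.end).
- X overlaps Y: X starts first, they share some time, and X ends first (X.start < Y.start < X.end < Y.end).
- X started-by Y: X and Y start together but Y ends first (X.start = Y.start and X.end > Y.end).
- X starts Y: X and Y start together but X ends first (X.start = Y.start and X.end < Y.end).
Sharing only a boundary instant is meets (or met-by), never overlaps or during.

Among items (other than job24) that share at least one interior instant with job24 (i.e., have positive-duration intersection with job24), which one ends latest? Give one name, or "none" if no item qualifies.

job25

Target job24 = [403, 442].
job21 [3, 223] → before → excluded.
job22 [36, 289] → before → excluded.
job23 [25, 172] → before → excluded.
job25 [208, 404] → overlaps → candidate.
job26 [90, 239] → before → excluded.
job27 [16, 227] → before → excluded.
job28 [102, 200] → before → excluded.
job29 [85, 259] → before → excluded.
job30 [254, 329] → before → excluded.
job31 [270, 272] → before → excluded.
Among candidates, latest end is 404 → job25.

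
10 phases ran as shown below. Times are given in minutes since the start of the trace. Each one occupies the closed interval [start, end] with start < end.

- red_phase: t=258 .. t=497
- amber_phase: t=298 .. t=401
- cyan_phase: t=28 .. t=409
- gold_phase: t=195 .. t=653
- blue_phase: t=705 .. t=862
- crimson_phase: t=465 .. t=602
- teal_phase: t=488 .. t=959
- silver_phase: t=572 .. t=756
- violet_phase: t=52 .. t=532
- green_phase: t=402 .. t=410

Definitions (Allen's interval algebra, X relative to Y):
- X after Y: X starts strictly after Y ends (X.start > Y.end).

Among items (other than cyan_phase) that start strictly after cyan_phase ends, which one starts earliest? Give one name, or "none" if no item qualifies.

crimson_phase

Target cyan_phase = [t=28, t=409].
amber_phase [t=298, t=401] → during → excluded.
blue_phase [t=705, t=862] → after → candidate.
crimson_phase [t=465, t=602] → after → candidate.
gold_phase [t=195, t=653] → overlapped-by → excluded.
green_phase [t=402, t=410] → overlapped-by → excluded.
red_phase [t=258, t=497] → overlapped-by → excluded.
silver_phase [t=572, t=756] → after → candidate.
teal_phase [t=488, t=959] → after → candidate.
violet_phase [t=52, t=532] → overlapped-by → excluded.
Among candidates, earliest start is t=465 → crimson_phase.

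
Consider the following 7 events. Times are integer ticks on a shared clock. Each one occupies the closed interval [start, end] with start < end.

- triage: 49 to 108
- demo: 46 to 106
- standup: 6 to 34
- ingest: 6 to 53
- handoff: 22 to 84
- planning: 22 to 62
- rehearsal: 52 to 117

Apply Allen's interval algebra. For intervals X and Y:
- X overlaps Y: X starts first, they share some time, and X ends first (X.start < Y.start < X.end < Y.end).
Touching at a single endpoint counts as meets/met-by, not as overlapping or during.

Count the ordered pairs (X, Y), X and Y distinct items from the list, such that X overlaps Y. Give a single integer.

Checking all 42 ordered pairs for relation 'overlaps'; matching pairs in alphabetical order:
(demo, rehearsal): demo overlaps rehearsal ✓
(demo, triage): demo overlaps triage ✓
(handoff, demo): handoff overlaps demo ✓
(handoff, rehearsal): handoff overlaps rehearsal ✓
(handoff, triage): handoff overlaps triage ✓
(ingest, demo): ingest overlaps demo ✓
(ingest, handoff): ingest overlaps handoff ✓
(ingest, planning): ingest overlaps planning ✓
(ingest, rehearsal): ingest overlaps rehearsal ✓
(ingest, triage): ingest overlaps triage ✓
(planning, demo): planning overlaps demo ✓
(planning, rehearsal): planning overlaps rehearsal ✓
(planning, triage): planning overlaps triage ✓
(standup, handoff): standup overlaps handoff ✓
(standup, planning): standup overlaps planning ✓
(triage, rehearsal): triage overlaps rehearsal ✓
Count: 16.

16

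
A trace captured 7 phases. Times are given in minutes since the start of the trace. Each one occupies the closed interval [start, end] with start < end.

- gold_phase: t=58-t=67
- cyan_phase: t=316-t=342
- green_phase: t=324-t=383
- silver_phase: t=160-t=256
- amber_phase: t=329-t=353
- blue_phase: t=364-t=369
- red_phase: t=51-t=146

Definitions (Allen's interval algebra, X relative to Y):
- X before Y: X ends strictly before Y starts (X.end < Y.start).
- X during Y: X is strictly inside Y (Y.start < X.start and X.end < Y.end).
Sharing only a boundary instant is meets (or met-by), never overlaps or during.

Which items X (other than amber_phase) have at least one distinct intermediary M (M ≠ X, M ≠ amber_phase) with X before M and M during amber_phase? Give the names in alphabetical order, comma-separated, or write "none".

none

Target amber_phase = [t=329, t=353].
Intermediaries M with M during amber_phase: none.
Union: none.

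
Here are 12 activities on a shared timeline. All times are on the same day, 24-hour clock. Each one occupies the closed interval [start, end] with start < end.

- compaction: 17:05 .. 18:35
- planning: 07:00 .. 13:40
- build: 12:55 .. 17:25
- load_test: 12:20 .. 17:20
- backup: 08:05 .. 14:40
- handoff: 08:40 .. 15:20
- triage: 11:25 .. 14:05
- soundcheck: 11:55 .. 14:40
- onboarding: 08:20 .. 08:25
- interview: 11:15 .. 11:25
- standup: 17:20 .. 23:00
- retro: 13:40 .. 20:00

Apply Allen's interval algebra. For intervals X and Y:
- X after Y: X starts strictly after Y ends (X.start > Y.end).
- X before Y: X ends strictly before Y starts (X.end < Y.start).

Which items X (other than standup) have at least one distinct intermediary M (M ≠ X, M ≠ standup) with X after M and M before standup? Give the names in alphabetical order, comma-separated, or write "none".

Target standup = [17:20, 23:00].
Intermediaries M with M before standup: backup, handoff, interview, onboarding, planning, soundcheck, triage.
Via backup — items with X after backup: compaction.
Via handoff — items with X after handoff: compaction.
Via interview — items with X after interview: build, compaction, load_test, retro, soundcheck.
Via onboarding — items with X after onboarding: build, compaction, handoff, interview, load_test, retro, soundcheck, triage.
Via planning — items with X after planning: compaction.
Via soundcheck — items with X after soundcheck: compaction.
Via triage — items with X after triage: compaction.
Union: build, compaction, handoff, interview, load_test, retro, soundcheck, triage.

build, compaction, handoff, interview, load_test, retro, soundcheck, triage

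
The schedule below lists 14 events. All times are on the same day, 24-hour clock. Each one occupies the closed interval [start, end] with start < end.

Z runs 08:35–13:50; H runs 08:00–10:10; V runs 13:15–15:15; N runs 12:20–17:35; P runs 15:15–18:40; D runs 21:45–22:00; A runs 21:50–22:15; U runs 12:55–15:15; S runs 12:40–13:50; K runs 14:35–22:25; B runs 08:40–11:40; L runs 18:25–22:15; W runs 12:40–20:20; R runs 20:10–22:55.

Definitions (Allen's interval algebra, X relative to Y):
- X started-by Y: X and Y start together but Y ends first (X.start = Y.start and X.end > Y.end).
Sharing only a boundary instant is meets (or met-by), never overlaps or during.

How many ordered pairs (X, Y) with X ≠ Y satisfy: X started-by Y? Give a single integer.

1

Checking all 182 ordered pairs for relation 'started-by'; matching pairs in alphabetical order:
(W, S): W started-by S ✓
Count: 1.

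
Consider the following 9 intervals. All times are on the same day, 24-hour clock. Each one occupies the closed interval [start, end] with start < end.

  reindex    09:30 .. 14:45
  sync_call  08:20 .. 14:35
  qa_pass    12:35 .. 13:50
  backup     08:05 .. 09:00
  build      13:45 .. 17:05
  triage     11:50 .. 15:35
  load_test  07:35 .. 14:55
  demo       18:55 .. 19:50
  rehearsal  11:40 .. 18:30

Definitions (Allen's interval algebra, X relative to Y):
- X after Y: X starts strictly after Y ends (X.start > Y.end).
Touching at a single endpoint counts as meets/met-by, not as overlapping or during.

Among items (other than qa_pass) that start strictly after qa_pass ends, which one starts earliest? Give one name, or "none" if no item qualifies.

demo

Target qa_pass = [12:35, 13:50].
backup [08:05, 09:00] → before → excluded.
build [13:45, 17:05] → overlapped-by → excluded.
demo [18:55, 19:50] → after → candidate.
load_test [07:35, 14:55] → contains → excluded.
rehearsal [11:40, 18:30] → contains → excluded.
reindex [09:30, 14:45] → contains → excluded.
sync_call [08:20, 14:35] → contains → excluded.
triage [11:50, 15:35] → contains → excluded.
Among candidates, earliest start is 18:55 → demo.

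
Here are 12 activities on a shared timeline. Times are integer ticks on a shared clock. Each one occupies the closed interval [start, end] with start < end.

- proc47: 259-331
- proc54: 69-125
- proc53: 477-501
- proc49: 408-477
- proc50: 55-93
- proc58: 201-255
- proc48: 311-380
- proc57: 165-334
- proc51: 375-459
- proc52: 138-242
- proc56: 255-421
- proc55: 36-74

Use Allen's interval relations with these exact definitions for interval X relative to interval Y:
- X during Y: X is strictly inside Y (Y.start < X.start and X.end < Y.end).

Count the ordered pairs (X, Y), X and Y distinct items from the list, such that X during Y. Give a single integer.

Checking all 132 ordered pairs for relation 'during'; matching pairs in alphabetical order:
(proc47, proc56): proc47 during proc56 ✓
(proc47, proc57): proc47 during proc57 ✓
(proc48, proc56): proc48 during proc56 ✓
(proc58, proc57): proc58 during proc57 ✓
Count: 4.

4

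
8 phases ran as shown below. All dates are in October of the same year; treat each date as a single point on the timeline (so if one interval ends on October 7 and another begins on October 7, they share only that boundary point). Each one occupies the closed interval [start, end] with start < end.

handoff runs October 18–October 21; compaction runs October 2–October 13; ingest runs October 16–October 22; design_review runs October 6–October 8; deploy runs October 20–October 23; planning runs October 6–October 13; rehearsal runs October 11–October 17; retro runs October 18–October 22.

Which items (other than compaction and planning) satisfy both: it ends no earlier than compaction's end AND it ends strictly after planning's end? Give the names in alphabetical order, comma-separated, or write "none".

deploy, handoff, ingest, rehearsal, retro

Conditions: its end is no earlier than compaction's end (X.end >= October 13) AND its end is strictly after planning's end (X.end > October 13).
deploy: end October 23 >= October 13? ✓; end October 23 > October 13? ✓ → yes.
design_review: end October 8 >= October 13? ✗; end October 8 > October 13? ✗ → no.
handoff: end October 21 >= October 13? ✓; end October 21 > October 13? ✓ → yes.
ingest: end October 22 >= October 13? ✓; end October 22 > October 13? ✓ → yes.
rehearsal: end October 17 >= October 13? ✓; end October 17 > October 13? ✓ → yes.
retro: end October 22 >= October 13? ✓; end October 22 > October 13? ✓ → yes.
Result: deploy, handoff, ingest, rehearsal, retro.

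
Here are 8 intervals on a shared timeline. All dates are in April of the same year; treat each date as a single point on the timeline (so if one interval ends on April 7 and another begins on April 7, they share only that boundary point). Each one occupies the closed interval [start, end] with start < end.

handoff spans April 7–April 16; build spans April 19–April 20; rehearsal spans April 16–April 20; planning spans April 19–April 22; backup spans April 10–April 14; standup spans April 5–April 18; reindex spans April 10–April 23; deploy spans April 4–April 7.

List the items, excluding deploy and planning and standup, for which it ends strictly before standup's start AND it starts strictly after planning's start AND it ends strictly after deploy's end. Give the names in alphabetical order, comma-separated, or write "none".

Conditions: its end is strictly before standup's start (X.end < April 5) AND its start is strictly after planning's start (X.start > April 19) AND its end is strictly after deploy's end (X.end > April 7).
backup: end April 14 < April 5? ✗; start April 10 > April 19? ✗; end April 14 > April 7? ✓ → no.
build: end April 20 < April 5? ✗; start April 19 > April 19? ✗; end April 20 > April 7? ✓ → no.
handoff: end April 16 < April 5? ✗; start April 7 > April 19? ✗; end April 16 > April 7? ✓ → no.
rehearsal: end April 20 < April 5? ✗; start April 16 > April 19? ✗; end April 20 > April 7? ✓ → no.
reindex: end April 23 < April 5? ✗; start April 10 > April 19? ✗; end April 23 > April 7? ✓ → no.
Result: none.

none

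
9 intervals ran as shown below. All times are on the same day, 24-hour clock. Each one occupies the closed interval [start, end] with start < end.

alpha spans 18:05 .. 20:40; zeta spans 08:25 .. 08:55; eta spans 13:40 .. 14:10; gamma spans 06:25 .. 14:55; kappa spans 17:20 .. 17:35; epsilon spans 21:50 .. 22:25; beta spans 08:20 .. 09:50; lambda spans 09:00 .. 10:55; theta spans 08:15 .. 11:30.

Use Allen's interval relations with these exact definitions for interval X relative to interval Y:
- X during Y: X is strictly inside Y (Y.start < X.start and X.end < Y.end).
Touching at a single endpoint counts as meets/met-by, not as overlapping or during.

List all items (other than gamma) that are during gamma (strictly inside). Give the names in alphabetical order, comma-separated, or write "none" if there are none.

Target gamma = [06:25, 14:55].
alpha [18:05, 20:40] → after → no.
beta [08:20, 09:50] → during → yes.
epsilon [21:50, 22:25] → after → no.
eta [13:40, 14:10] → during → yes.
kappa [17:20, 17:35] → after → no.
lambda [09:00, 10:55] → during → yes.
theta [08:15, 11:30] → during → yes.
zeta [08:25, 08:55] → during → yes.
Result: beta, eta, lambda, theta, zeta.

beta, eta, lambda, theta, zeta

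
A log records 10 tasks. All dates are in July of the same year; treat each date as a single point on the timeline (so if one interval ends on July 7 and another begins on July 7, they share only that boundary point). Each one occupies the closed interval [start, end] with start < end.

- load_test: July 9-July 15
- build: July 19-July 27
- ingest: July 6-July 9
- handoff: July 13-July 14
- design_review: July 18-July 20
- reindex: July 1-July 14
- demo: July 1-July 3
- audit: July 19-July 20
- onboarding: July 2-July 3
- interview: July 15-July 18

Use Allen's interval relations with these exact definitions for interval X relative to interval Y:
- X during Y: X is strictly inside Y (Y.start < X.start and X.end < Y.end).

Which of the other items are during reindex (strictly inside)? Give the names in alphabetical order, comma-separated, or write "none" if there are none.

ingest, onboarding

Target reindex = [July 1, July 14].
audit [July 19, July 20] → after → no.
build [July 19, July 27] → after → no.
demo [July 1, July 3] → starts → no.
design_review [July 18, July 20] → after → no.
handoff [July 13, July 14] → finishes → no.
ingest [July 6, July 9] → during → yes.
interview [July 15, July 18] → after → no.
load_test [July 9, July 15] → overlapped-by → no.
onboarding [July 2, July 3] → during → yes.
Result: ingest, onboarding.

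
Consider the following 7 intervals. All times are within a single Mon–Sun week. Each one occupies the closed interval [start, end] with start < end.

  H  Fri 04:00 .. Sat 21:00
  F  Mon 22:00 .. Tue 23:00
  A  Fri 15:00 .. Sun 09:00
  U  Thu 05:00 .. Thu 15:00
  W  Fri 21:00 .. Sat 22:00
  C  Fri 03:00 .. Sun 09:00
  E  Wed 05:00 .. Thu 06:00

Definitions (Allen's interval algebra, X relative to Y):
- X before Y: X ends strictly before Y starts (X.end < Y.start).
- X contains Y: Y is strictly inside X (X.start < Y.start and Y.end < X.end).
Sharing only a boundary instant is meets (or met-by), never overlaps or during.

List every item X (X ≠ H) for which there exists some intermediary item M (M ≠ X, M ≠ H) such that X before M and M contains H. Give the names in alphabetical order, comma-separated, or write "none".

E, F, U

Target H = [Fri 04:00, Sat 21:00].
Intermediaries M with M contains H: C.
Via C — items with X before C: E, F, U.
Union: E, F, U.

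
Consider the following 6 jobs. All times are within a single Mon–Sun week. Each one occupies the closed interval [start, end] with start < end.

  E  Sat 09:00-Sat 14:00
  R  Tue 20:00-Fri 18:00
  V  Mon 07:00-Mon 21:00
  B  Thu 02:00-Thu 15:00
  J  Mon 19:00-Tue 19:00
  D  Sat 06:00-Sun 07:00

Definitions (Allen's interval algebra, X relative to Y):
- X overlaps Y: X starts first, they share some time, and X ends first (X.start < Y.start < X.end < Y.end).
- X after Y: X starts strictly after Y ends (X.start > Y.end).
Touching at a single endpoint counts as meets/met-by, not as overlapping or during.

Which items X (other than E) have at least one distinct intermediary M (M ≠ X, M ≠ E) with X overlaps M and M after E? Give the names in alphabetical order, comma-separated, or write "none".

Target E = [Sat 09:00, Sat 14:00].
Intermediaries M with M after E: none.
Union: none.

none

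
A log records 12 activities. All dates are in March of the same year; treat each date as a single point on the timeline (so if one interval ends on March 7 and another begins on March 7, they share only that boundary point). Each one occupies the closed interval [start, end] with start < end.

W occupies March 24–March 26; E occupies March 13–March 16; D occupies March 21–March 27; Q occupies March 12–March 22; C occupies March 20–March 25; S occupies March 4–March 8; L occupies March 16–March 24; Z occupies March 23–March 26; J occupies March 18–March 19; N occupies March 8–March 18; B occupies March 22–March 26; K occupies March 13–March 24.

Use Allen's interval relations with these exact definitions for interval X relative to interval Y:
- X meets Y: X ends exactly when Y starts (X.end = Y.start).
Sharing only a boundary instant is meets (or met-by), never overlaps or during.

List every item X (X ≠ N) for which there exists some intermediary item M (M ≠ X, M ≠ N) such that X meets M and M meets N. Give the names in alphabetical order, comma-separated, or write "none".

Target N = [March 8, March 18].
Intermediaries M with M meets N: S.
Via S — items with X meets S: none.
Union: none.

none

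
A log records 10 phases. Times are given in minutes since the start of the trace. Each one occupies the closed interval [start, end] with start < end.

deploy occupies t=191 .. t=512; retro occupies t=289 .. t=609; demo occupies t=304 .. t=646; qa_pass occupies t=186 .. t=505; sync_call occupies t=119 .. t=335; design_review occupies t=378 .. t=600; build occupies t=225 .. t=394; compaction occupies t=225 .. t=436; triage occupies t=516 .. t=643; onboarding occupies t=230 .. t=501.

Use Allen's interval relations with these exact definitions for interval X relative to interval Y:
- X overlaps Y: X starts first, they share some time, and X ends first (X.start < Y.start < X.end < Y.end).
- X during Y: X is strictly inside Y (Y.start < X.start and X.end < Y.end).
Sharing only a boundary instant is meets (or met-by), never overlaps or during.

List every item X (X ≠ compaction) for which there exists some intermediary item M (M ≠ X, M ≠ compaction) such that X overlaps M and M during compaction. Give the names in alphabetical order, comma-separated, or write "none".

none

Target compaction = [t=225, t=436].
Intermediaries M with M during compaction: none.
Union: none.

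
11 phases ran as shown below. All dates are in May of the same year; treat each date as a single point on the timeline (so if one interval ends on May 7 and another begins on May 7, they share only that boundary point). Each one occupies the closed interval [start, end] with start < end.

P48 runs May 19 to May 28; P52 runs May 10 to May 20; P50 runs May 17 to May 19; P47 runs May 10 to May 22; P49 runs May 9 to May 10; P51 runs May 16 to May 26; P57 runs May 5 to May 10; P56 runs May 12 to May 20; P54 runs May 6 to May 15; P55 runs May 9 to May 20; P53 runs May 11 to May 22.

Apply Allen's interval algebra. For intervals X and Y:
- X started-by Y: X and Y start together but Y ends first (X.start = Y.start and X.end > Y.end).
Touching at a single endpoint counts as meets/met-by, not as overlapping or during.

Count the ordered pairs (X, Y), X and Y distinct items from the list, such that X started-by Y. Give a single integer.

Checking all 110 ordered pairs for relation 'started-by'; matching pairs in alphabetical order:
(P47, P52): P47 started-by P52 ✓
(P55, P49): P55 started-by P49 ✓
Count: 2.

2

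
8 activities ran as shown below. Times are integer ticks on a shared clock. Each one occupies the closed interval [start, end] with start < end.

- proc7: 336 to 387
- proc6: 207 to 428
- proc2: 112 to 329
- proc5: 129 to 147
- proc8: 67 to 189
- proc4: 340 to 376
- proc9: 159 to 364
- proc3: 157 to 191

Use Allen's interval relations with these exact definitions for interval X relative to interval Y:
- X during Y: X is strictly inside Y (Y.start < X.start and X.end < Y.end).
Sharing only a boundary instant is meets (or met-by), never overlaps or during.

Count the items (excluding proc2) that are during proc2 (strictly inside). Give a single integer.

Target proc2 = [112, 329].
proc3 [157, 191] → during → counts.
proc4 [340, 376] → after → no.
proc5 [129, 147] → during → counts.
proc6 [207, 428] → overlapped-by → no.
proc7 [336, 387] → after → no.
proc8 [67, 189] → overlaps → no.
proc9 [159, 364] → overlapped-by → no.
Total: 2.

2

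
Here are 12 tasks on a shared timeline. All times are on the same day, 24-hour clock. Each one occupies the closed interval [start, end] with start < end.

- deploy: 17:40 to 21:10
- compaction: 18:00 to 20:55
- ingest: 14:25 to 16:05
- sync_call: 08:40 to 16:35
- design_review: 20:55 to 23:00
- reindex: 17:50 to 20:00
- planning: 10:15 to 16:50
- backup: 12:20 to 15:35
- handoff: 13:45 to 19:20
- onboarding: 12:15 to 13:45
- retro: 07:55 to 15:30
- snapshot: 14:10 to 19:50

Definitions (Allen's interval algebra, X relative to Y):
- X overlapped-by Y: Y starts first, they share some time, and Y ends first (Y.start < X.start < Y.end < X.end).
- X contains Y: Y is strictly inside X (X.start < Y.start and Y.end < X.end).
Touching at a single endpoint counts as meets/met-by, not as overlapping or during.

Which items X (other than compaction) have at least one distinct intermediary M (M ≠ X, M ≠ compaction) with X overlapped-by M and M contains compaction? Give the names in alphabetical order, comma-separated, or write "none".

design_review

Target compaction = [18:00, 20:55].
Intermediaries M with M contains compaction: deploy.
Via deploy — items with X overlapped-by deploy: design_review.
Union: design_review.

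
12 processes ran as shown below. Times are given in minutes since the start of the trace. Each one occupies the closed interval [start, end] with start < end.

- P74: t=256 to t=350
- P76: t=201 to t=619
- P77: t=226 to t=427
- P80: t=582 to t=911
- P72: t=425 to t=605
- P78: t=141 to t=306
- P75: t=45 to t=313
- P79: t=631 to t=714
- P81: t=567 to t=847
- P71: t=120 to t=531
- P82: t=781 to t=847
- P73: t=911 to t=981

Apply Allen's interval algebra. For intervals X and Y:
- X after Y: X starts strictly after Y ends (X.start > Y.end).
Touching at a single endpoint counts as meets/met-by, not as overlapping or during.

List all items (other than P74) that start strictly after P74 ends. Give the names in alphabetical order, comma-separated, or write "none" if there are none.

P72, P73, P79, P80, P81, P82

Target P74 = [t=256, t=350].
P71 [t=120, t=531] → contains → no.
P72 [t=425, t=605] → after → yes.
P73 [t=911, t=981] → after → yes.
P75 [t=45, t=313] → overlaps → no.
P76 [t=201, t=619] → contains → no.
P77 [t=226, t=427] → contains → no.
P78 [t=141, t=306] → overlaps → no.
P79 [t=631, t=714] → after → yes.
P80 [t=582, t=911] → after → yes.
P81 [t=567, t=847] → after → yes.
P82 [t=781, t=847] → after → yes.
Result: P72, P73, P79, P80, P81, P82.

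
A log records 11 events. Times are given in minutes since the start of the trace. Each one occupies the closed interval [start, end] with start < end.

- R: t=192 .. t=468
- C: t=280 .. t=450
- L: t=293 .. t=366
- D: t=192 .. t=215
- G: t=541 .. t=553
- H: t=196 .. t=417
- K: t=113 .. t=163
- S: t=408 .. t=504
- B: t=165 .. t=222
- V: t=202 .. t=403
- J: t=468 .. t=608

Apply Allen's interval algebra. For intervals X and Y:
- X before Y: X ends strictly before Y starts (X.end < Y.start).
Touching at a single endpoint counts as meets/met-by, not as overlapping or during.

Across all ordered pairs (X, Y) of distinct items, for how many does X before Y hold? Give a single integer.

Checking all 110 ordered pairs for relation 'before'; matching pairs in alphabetical order:
(B, C): B before C ✓
(B, G): B before G ✓
(B, J): B before J ✓
(B, L): B before L ✓
(B, S): B before S ✓
(C, G): C before G ✓
(C, J): C before J ✓
(D, C): D before C ✓
(D, G): D before G ✓
(D, J): D before J ✓
(D, L): D before L ✓
(D, S): D before S ✓
(H, G): H before G ✓
(H, J): H before J ✓
(K, B): K before B ✓
(K, C): K before C ✓
(K, D): K before D ✓
(K, G): K before G ✓
(K, H): K before H ✓
(K, J): K before J ✓
(K, L): K before L ✓
(K, R): K before R ✓
(K, S): K before S ✓
(K, V): K before V ✓
... plus 8 further pairs not listed.
Count: 32.

32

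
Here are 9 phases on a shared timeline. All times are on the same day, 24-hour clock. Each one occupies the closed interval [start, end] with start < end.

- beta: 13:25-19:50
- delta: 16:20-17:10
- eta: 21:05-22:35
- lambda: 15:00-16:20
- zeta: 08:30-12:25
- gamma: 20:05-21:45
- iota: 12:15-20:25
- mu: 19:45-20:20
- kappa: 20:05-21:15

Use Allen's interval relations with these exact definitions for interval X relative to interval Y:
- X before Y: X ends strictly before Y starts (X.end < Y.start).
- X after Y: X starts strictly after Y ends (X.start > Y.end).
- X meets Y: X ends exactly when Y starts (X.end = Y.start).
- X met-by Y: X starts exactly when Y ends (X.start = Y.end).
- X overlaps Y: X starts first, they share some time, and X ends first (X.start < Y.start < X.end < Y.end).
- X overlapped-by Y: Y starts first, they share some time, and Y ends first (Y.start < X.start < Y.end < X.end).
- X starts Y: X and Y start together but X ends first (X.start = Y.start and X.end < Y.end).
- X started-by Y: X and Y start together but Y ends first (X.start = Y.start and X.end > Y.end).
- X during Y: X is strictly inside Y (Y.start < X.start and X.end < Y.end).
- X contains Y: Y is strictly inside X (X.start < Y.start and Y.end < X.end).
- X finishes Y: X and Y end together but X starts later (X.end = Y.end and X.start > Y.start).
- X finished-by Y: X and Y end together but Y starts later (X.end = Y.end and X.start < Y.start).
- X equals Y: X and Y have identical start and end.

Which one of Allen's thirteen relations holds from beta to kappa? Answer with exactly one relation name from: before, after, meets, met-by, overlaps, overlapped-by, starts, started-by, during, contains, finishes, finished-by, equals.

before

beta = [13:25, 19:50]; kappa = [20:05, 21:15].
Compare endpoints: beta.start < kappa.start, beta.start < kappa.end, beta.end < kappa.start, beta.end < kappa.end.
That pattern is 'before'.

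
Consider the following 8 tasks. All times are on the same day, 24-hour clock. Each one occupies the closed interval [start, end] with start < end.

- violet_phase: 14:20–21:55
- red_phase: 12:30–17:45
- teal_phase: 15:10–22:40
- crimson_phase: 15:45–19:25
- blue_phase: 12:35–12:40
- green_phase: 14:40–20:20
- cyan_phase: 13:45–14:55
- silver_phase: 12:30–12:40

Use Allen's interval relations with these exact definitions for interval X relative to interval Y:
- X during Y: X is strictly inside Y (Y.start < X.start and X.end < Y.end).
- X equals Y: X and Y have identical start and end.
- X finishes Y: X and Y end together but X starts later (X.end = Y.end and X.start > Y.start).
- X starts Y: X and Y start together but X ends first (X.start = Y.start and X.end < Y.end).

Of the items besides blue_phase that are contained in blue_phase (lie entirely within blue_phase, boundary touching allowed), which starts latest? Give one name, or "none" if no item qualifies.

Target blue_phase = [12:35, 12:40].
crimson_phase [15:45, 19:25] → after → excluded.
cyan_phase [13:45, 14:55] → after → excluded.
green_phase [14:40, 20:20] → after → excluded.
red_phase [12:30, 17:45] → contains → excluded.
silver_phase [12:30, 12:40] → finished-by → excluded.
teal_phase [15:10, 22:40] → after → excluded.
violet_phase [14:20, 21:55] → after → excluded.
No candidates → none.

none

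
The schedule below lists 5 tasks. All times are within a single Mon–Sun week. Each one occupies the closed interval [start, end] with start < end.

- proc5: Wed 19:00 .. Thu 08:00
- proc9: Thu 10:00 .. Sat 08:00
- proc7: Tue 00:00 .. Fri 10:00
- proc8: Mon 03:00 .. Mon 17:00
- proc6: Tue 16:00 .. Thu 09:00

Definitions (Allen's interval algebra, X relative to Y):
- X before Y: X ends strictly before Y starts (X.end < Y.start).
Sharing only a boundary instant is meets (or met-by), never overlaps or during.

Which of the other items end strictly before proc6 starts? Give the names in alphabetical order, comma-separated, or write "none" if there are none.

Target proc6 = [Tue 16:00, Thu 09:00].
proc5 [Wed 19:00, Thu 08:00] → during → no.
proc7 [Tue 00:00, Fri 10:00] → contains → no.
proc8 [Mon 03:00, Mon 17:00] → before → yes.
proc9 [Thu 10:00, Sat 08:00] → after → no.
Result: proc8.

proc8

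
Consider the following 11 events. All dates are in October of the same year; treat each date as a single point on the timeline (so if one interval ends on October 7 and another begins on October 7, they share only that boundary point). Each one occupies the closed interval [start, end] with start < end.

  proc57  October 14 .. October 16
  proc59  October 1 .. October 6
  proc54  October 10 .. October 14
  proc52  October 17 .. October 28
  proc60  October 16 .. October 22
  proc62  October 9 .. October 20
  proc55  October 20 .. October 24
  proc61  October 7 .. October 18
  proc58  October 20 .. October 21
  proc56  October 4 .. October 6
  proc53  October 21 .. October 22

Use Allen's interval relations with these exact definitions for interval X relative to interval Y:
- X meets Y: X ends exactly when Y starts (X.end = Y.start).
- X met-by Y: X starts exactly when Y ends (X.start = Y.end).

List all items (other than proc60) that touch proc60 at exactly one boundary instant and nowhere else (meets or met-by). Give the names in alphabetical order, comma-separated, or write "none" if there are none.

proc57

Target proc60 = [October 16, October 22].
proc52 [October 17, October 28] → overlapped-by → no.
proc53 [October 21, October 22] → finishes → no.
proc54 [October 10, October 14] → before → no.
proc55 [October 20, October 24] → overlapped-by → no.
proc56 [October 4, October 6] → before → no.
proc57 [October 14, October 16] → meets → yes.
proc58 [October 20, October 21] → during → no.
proc59 [October 1, October 6] → before → no.
proc61 [October 7, October 18] → overlaps → no.
proc62 [October 9, October 20] → overlaps → no.
Result: proc57.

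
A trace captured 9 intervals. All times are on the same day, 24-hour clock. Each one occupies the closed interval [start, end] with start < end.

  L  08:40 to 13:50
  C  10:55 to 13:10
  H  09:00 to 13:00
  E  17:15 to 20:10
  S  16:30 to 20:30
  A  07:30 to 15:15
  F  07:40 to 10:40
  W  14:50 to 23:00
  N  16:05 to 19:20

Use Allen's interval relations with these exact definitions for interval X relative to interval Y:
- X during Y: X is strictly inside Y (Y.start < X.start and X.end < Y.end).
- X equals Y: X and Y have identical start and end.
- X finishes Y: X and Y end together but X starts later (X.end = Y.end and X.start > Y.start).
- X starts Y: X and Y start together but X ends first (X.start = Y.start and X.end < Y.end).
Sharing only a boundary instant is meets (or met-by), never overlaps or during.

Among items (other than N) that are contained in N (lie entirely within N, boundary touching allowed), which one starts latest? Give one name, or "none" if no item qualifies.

none

Target N = [16:05, 19:20].
A [07:30, 15:15] → before → excluded.
C [10:55, 13:10] → before → excluded.
E [17:15, 20:10] → overlapped-by → excluded.
F [07:40, 10:40] → before → excluded.
H [09:00, 13:00] → before → excluded.
L [08:40, 13:50] → before → excluded.
S [16:30, 20:30] → overlapped-by → excluded.
W [14:50, 23:00] → contains → excluded.
No candidates → none.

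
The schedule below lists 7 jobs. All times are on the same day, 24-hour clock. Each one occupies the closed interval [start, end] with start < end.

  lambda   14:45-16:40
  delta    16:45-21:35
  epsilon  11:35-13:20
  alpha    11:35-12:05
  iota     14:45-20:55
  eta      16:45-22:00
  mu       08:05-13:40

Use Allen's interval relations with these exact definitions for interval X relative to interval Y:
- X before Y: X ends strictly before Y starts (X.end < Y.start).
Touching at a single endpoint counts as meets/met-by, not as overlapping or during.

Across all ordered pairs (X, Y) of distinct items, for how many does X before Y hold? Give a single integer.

14

Checking all 42 ordered pairs for relation 'before'; matching pairs in alphabetical order:
(alpha, delta): alpha before delta ✓
(alpha, eta): alpha before eta ✓
(alpha, iota): alpha before iota ✓
(alpha, lambda): alpha before lambda ✓
(epsilon, delta): epsilon before delta ✓
(epsilon, eta): epsilon before eta ✓
(epsilon, iota): epsilon before iota ✓
(epsilon, lambda): epsilon before lambda ✓
(lambda, delta): lambda before delta ✓
(lambda, eta): lambda before eta ✓
(mu, delta): mu before delta ✓
(mu, eta): mu before eta ✓
(mu, iota): mu before iota ✓
(mu, lambda): mu before lambda ✓
Count: 14.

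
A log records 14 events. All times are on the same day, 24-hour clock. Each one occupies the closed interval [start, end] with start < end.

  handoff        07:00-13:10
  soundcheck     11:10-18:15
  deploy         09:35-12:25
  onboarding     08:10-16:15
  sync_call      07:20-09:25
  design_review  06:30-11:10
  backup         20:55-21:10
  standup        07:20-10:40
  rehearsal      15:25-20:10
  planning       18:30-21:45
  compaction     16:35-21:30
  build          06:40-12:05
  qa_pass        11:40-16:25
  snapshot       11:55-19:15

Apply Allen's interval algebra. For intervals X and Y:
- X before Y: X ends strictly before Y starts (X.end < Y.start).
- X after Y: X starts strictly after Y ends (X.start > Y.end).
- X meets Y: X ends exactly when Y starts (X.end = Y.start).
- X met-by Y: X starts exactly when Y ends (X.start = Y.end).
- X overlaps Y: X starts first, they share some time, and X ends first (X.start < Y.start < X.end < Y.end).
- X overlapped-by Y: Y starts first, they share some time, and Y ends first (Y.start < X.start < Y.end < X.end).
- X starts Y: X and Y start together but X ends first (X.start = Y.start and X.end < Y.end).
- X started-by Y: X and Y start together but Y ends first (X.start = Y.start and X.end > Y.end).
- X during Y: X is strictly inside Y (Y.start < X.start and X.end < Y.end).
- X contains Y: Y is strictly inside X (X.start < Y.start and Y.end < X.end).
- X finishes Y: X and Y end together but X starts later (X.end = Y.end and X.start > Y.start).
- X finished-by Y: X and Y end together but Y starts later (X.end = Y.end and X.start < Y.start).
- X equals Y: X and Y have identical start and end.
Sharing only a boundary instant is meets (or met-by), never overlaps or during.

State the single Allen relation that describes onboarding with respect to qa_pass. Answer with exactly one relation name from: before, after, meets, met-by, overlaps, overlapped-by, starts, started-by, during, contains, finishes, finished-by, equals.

overlaps

onboarding = [08:10, 16:15]; qa_pass = [11:40, 16:25].
Compare endpoints: onboarding.start < qa_pass.start, onboarding.start < qa_pass.end, onboarding.end > qa_pass.start, onboarding.end < qa_pass.end.
That pattern is 'overlaps'.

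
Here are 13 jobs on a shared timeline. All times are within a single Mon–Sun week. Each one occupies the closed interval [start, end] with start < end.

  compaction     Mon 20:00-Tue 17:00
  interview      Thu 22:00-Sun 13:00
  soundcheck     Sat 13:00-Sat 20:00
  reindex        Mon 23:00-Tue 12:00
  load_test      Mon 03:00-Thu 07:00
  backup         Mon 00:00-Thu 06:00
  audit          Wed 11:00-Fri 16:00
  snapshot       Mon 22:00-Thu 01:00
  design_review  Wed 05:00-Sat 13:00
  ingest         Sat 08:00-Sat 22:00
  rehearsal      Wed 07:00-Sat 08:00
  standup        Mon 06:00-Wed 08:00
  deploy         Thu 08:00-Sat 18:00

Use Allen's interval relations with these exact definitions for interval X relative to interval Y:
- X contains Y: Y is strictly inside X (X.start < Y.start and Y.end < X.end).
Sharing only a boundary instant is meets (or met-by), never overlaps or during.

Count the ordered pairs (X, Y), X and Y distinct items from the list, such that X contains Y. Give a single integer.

Checking all 156 ordered pairs for relation 'contains'; matching pairs in alphabetical order:
(backup, compaction): backup contains compaction ✓
(backup, reindex): backup contains reindex ✓
(backup, snapshot): backup contains snapshot ✓
(backup, standup): backup contains standup ✓
(compaction, reindex): compaction contains reindex ✓
(design_review, audit): design_review contains audit ✓
(design_review, rehearsal): design_review contains rehearsal ✓
(ingest, soundcheck): ingest contains soundcheck ✓
(interview, ingest): interview contains ingest ✓
(interview, soundcheck): interview contains soundcheck ✓
(load_test, compaction): load_test contains compaction ✓
(load_test, reindex): load_test contains reindex ✓
(load_test, snapshot): load_test contains snapshot ✓
(load_test, standup): load_test contains standup ✓
(rehearsal, audit): rehearsal contains audit ✓
(snapshot, reindex): snapshot contains reindex ✓
(standup, compaction): standup contains compaction ✓
(standup, reindex): standup contains reindex ✓
Count: 18.

18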